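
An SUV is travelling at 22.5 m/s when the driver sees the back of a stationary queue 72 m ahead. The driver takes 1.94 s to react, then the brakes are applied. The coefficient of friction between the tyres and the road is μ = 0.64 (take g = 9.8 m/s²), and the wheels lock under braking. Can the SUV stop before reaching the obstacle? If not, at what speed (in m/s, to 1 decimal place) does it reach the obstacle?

a = μg = 0.64 × 9.8 = 6.272 m/s².
Reaction distance = 22.5000 × 1.94 = 43.650 m.
Braking distance needed to stop: v²/(2a) = 506.250 / 12.544 = 40.358 m, so total needed = 43.650 + 40.358 = 84.008 m > 72 m — it cannot stop.
Distance remaining when braking begins: 72 − 43.650 = 28.350 m.
v² = v₀² − 2a·d = 506.250 − 2 × 6.272 × 28.350 = 150.628 m²/s².
v = √150.628 = 12.273 m/s.

No — it strikes the obstacle at 12.3 m/s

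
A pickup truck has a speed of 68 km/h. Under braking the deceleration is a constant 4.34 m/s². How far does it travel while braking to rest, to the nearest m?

Braking distance ≈ 41 m

68 km/h ÷ 3.6 = 18.8889 m/s.
Braking distance = v²/(2a) = 18.8889² / (2 × 4.340) = 356.791 / 8.680 = 41.105 m.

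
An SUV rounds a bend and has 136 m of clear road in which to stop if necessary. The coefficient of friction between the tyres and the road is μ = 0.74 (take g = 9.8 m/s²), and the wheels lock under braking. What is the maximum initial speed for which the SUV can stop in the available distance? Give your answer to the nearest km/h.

Maximum speed ≈ 160 km/h

a = μg = 0.74 × 9.8 = 7.252 m/s².
v²/(2a) = d ⇒ v = √(2 × 7.252 × 136) = √1972.54 = 44.4133 m/s.
44.4133 m/s × 3.6 = 159.888 km/h.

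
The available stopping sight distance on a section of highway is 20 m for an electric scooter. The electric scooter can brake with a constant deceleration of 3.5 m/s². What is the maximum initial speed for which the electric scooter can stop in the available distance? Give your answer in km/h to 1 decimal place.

Maximum speed ≈ 42.6 km/h

v²/(2a) = d ⇒ v = √(2 × 3.500 × 20) = √140.00 = 11.8322 m/s.
11.8322 m/s × 3.6 = 42.596 km/h.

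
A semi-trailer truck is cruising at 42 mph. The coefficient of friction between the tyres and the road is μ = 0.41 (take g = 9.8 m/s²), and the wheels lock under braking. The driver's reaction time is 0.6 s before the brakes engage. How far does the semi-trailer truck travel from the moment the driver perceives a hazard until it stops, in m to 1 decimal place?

Total stopping distance ≈ 55.1 m

42 mph × 0.44704 = 18.7757 m/s.
a = μg = 0.41 × 9.8 = 4.018 m/s².
Reaction distance = v·t_r = 18.7757 × 0.6 = 11.265 m.
Braking distance = v²/(2a) = 18.7757² / (2 × 4.018) = 352.527 / 8.036 = 43.868 m.
Total = 11.265 + 43.868 = 55.133 m.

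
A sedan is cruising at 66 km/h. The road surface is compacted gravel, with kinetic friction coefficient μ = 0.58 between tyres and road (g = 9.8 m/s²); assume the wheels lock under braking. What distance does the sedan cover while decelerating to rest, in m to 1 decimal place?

66 km/h ÷ 3.6 = 18.3333 m/s.
a = μg = 0.58 × 9.8 = 5.684 m/s².
Braking distance = v²/(2a) = 18.3333² / (2 × 5.684) = 336.110 / 11.368 = 29.566 m.

Braking distance ≈ 29.6 m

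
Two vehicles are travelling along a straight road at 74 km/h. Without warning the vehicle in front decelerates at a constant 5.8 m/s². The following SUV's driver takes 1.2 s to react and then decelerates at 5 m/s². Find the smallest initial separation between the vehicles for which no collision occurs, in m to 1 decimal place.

Minimum gap ≈ 30.5 m

74 km/h ÷ 3.6 = 20.5556 m/s.
Leader travels v²/(2a_L) = 422.533 / 11.600 = 36.425 m before stopping.
Follower covers v·t_r = 20.5556 × 1.2 = 24.667 m while reacting, then v²/(2a_F) = 422.533 / 10.000 = 42.253 m while braking, for a total of 24.667 + 42.253 = 66.920 m.
Since a_F ≤ a_L and the follower starts braking later, the follower is never slower than the leader, so the closest approach is when both have stopped.
Minimum gap = 66.920 − 36.425 = 30.495 m.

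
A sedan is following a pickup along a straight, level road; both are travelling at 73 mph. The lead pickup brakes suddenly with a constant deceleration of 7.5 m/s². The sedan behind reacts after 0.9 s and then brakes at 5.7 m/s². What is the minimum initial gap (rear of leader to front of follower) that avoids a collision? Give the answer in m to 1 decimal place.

73 mph × 0.44704 = 32.6339 m/s.
Leader travels v²/(2a_L) = 1064.971 / 15.000 = 70.998 m before stopping.
Follower covers v·t_r = 32.6339 × 0.9 = 29.371 m while reacting, then v²/(2a_F) = 1064.971 / 11.400 = 93.419 m while braking, for a total of 29.371 + 93.419 = 122.790 m.
Since a_F ≤ a_L and the follower starts braking later, the follower is never slower than the leader, so the closest approach is when both have stopped.
Minimum gap = 122.790 − 70.998 = 51.792 m.

Minimum gap ≈ 51.8 m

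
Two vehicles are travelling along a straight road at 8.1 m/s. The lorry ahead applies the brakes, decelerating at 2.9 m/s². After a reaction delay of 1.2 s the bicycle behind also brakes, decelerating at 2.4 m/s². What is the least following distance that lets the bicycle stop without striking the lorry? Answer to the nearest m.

Minimum gap ≈ 12 m

Leader travels v²/(2a_L) = 65.610 / 5.800 = 11.312 m before stopping.
Follower covers v·t_r = 8.1000 × 1.2 = 9.720 m while reacting, then v²/(2a_F) = 65.610 / 4.800 = 13.669 m while braking, for a total of 9.720 + 13.669 = 23.389 m.
Since a_F ≤ a_L and the follower starts braking later, the follower is never slower than the leader, so the closest approach is when both have stopped.
Minimum gap = 23.389 − 11.312 = 12.077 m.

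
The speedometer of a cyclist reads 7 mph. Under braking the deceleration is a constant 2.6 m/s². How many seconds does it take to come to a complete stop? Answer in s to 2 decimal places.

7 mph × 0.44704 = 3.1293 m/s.
Braking time = v/a = 3.1293 / 2.600 = 1.204 s.

Braking time ≈ 1.20 s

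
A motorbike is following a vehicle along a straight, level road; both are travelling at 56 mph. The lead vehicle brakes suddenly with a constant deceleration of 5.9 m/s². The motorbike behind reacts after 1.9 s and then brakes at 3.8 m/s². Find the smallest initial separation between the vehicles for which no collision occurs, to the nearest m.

Minimum gap ≈ 77 m

56 mph × 0.44704 = 25.0342 m/s.
Leader travels v²/(2a_L) = 626.711 / 11.800 = 53.111 m before stopping.
Follower covers v·t_r = 25.0342 × 1.9 = 47.565 m while reacting, then v²/(2a_F) = 626.711 / 7.600 = 82.462 m while braking, for a total of 47.565 + 82.462 = 130.027 m.
Since a_F ≤ a_L and the follower starts braking later, the follower is never slower than the leader, so the closest approach is when both have stopped.
Minimum gap = 130.027 − 53.111 = 76.916 m.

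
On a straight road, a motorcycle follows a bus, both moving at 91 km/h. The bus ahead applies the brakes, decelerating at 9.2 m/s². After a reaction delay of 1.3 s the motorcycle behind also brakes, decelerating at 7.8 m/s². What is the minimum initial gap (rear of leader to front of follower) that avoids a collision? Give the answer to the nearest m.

91 km/h ÷ 3.6 = 25.2778 m/s.
Leader travels v²/(2a_L) = 638.967 / 18.400 = 34.726 m before stopping.
Follower covers v·t_r = 25.2778 × 1.3 = 32.861 m while reacting, then v²/(2a_F) = 638.967 / 15.600 = 40.959 m while braking, for a total of 32.861 + 40.959 = 73.820 m.
Since a_F ≤ a_L and the follower starts braking later, the follower is never slower than the leader, so the closest approach is when both have stopped.
Minimum gap = 73.820 − 34.726 = 39.094 m.

Minimum gap ≈ 39 m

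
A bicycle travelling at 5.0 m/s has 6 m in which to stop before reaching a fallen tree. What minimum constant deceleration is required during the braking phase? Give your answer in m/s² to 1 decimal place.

Required deceleration ≈ 2.1 m/s²

v² = 2a·d ⇒ a = v²/(2d) = 5.0000² / (2 × 6.000) = 25.000 / 12.000 = 2.0833 m/s².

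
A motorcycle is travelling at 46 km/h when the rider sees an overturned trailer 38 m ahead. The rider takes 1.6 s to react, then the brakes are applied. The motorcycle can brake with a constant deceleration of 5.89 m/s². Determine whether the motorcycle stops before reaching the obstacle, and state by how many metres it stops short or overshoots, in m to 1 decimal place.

46 km/h ÷ 3.6 = 12.7778 m/s.
Reaction distance = 12.7778 × 1.6 = 20.444 m.
Braking distance = v²/(2a) = 163.272 / 11.780 = 13.860 m.
Total stopping distance = 20.444 + 13.860 = 34.304 m, vs 38 m available — it stops with 38 − 34.304 = 3.696 m to spare.

Yes — it stops 3.7 m short of the obstacle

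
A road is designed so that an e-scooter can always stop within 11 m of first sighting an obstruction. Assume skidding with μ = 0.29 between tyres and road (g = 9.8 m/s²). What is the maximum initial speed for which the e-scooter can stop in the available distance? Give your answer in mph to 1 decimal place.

Maximum speed ≈ 17.7 mph

a = μg = 0.29 × 9.8 = 2.842 m/s².
v²/(2a) = d ⇒ v = √(2 × 2.842 × 11) = √62.52 = 7.9070 m/s.
7.9070 m/s ÷ 0.44704 = 17.687 mph.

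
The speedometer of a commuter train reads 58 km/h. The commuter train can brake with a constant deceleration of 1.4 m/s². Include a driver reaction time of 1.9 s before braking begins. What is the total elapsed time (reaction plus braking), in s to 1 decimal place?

Total time ≈ 13.4 s

58 km/h ÷ 3.6 = 16.1111 m/s.
Braking time = v/a = 16.1111 / 1.400 = 11.508 s.
Total = 1.9 + 11.508 = 13.408 s.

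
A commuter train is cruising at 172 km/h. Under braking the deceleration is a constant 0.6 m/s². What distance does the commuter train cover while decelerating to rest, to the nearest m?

Braking distance ≈ 1902 m

172 km/h ÷ 3.6 = 47.7778 m/s.
Braking distance = v²/(2a) = 47.7778² / (2 × 0.600) = 2282.718 / 1.200 = 1902.265 m.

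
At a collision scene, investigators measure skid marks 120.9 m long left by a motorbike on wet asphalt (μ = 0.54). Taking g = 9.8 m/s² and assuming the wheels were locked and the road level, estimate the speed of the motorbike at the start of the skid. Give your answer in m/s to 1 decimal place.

Deceleration a = μg = 0.54 × 9.8 = 5.292 m/s².
v = √(2a·d) = √(2 × 5.292 × 120.9) = √1279.606 = 35.7716 m/s.

Initial speed ≈ 35.8 m/s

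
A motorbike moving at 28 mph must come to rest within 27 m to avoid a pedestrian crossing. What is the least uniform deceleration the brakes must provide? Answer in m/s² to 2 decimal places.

Required deceleration ≈ 2.90 m/s²

28 mph × 0.44704 = 12.5171 m/s.
v² = 2a·d ⇒ a = v²/(2d) = 12.5171² / (2 × 27.000) = 156.678 / 54.000 = 2.9014 m/s².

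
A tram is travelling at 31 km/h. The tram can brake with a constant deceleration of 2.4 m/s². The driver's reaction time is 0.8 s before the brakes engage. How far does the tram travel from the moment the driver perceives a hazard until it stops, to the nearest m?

Total stopping distance ≈ 22 m

31 km/h ÷ 3.6 = 8.6111 m/s.
Reaction distance = v·t_r = 8.6111 × 0.8 = 6.889 m.
Braking distance = v²/(2a) = 8.6111² / (2 × 2.400) = 74.151 / 4.800 = 15.448 m.
Total = 6.889 + 15.448 = 22.337 m.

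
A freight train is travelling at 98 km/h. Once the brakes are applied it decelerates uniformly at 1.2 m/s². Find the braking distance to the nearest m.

Braking distance ≈ 309 m

98 km/h ÷ 3.6 = 27.2222 m/s.
Braking distance = v²/(2a) = 27.2222² / (2 × 1.200) = 741.048 / 2.400 = 308.770 m.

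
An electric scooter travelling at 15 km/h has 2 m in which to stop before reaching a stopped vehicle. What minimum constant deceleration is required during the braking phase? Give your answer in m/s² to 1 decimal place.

Required deceleration ≈ 4.3 m/s²

15 km/h ÷ 3.6 = 4.1667 m/s.
v² = 2a·d ⇒ a = v²/(2d) = 4.1667² / (2 × 2.000) = 17.361 / 4.000 = 4.3403 m/s².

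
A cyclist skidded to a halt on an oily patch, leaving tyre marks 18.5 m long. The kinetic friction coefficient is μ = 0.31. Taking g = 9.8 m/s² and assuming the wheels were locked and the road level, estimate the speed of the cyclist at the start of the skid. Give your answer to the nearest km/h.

Deceleration a = μg = 0.31 × 9.8 = 3.038 m/s².
v = √(2a·d) = √(2 × 3.038 × 18.5) = √112.406 = 10.6022 m/s.
= 10.6022 × 3.6 = 38.168 km/h.

Initial speed ≈ 38 km/h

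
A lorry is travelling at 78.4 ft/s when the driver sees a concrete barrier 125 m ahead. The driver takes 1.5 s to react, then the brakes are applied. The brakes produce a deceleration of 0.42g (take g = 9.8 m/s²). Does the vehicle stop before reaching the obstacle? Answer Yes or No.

78.4 ft/s × 0.3048 = 23.8963 m/s.
a = 0.42 × 9.8 = 4.116 m/s².
Reaction distance = 23.8963 × 1.5 = 35.844 m.
Braking distance = v²/(2a) = 571.033 / 8.232 = 69.367 m.
Total stopping distance = 35.844 + 69.367 = 105.211 m, vs 125 m available — it stops with 125 − 105.211 = 19.789 m to spare.

Yes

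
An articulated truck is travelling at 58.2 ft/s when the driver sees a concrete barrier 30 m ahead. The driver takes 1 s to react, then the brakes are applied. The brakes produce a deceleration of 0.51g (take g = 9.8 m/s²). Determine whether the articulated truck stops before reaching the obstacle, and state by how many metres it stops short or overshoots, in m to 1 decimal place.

No — it overshoots by 19.2 m

58.2 ft/s × 0.3048 = 17.7394 m/s.
a = 0.51 × 9.8 = 4.998 m/s².
Reaction distance = 17.7394 × 1 = 17.739 m.
Braking distance = v²/(2a) = 314.686 / 9.996 = 31.481 m.
Total stopping distance = 17.739 + 31.481 = 49.220 m, vs 30 m available — it cannot stop in time and overshoots by 49.220 − 30 = 19.220 m.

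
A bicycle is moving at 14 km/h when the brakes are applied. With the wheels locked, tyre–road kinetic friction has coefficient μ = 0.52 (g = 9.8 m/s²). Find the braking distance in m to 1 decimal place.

14 km/h ÷ 3.6 = 3.8889 m/s.
a = μg = 0.52 × 9.8 = 5.096 m/s².
Braking distance = v²/(2a) = 3.8889² / (2 × 5.096) = 15.124 / 10.192 = 1.484 m.

Braking distance ≈ 1.5 m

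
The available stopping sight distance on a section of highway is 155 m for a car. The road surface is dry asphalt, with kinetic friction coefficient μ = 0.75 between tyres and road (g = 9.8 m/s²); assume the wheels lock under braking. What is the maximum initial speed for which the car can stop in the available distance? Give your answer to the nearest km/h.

Maximum speed ≈ 172 km/h

a = μg = 0.75 × 9.8 = 7.350 m/s².
v²/(2a) = d ⇒ v = √(2 × 7.350 × 155) = √2278.50 = 47.7336 m/s.
47.7336 m/s × 3.6 = 171.841 km/h.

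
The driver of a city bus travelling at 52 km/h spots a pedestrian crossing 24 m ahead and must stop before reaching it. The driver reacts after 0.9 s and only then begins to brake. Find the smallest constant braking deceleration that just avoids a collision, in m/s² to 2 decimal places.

52 km/h ÷ 3.6 = 14.4444 m/s.
Distance covered during reaction = 14.4444 × 0.9 = 13.000 m.
Distance available for braking: 24 − 13.000 = 11.000 m.
v² = 2a·d ⇒ a = v²/(2d) = 14.4444² / (2 × 11.000) = 208.641 / 22.000 = 9.4837 m/s².

Required deceleration ≈ 9.48 m/s²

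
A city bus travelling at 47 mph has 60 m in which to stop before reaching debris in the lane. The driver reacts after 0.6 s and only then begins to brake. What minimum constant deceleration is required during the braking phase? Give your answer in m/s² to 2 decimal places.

Required deceleration ≈ 4.66 m/s²

47 mph × 0.44704 = 21.0109 m/s.
Distance covered during reaction = 21.0109 × 0.6 = 12.607 m.
Distance available for braking: 60 − 12.607 = 47.393 m.
v² = 2a·d ⇒ a = v²/(2d) = 21.0109² / (2 × 47.393) = 441.458 / 94.786 = 4.6574 m/s².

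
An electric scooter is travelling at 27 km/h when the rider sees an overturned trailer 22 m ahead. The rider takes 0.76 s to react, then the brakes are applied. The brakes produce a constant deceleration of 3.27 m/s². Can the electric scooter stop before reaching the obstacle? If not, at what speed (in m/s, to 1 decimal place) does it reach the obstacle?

27 km/h ÷ 3.6 = 7.5000 m/s.
Reaction distance = 7.5000 × 0.76 = 5.700 m.
Braking distance = v²/(2a) = 56.250 / 6.540 = 8.601 m.
Total stopping distance = 5.700 + 8.601 = 14.301 m, vs 22 m available — it stops with 22 − 14.301 = 7.699 m to spare.

Yes — it stops about 7.7 m short of the obstacle, so it never reaches it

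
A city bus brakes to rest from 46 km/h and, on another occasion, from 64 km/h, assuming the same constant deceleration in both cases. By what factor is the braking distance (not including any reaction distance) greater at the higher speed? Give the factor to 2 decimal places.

Braking distance d = v²/(2a), so with a fixed, d ∝ v².
Factor = (64/46)² = 1.3913² = 1.9357.

Factor ≈ 1.94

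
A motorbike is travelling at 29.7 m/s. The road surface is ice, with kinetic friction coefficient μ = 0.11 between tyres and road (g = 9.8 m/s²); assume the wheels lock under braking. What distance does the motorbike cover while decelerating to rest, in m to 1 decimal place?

a = μg = 0.11 × 9.8 = 1.078 m/s².
Braking distance = v²/(2a) = 29.7000² / (2 × 1.078) = 882.090 / 2.156 = 409.133 m.

Braking distance ≈ 409.1 m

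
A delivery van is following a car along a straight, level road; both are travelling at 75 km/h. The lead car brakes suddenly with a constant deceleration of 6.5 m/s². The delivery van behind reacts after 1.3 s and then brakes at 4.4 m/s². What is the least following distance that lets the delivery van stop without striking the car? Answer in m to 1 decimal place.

75 km/h ÷ 3.6 = 20.8333 m/s.
Leader travels v²/(2a_L) = 434.026 / 13.000 = 33.387 m before stopping.
Follower covers v·t_r = 20.8333 × 1.3 = 27.083 m while reacting, then v²/(2a_F) = 434.026 / 8.800 = 49.321 m while braking, for a total of 27.083 + 49.321 = 76.404 m.
Since a_F ≤ a_L and the follower starts braking later, the follower is never slower than the leader, so the closest approach is when both have stopped.
Minimum gap = 76.404 − 33.387 = 43.017 m.

Minimum gap ≈ 43.0 m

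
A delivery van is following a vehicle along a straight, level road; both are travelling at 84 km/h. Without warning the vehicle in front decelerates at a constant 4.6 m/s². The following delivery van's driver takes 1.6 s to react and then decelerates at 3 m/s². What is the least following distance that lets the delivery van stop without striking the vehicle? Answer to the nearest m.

84 km/h ÷ 3.6 = 23.3333 m/s.
Leader travels v²/(2a_L) = 544.443 / 9.200 = 59.179 m before stopping.
Follower covers v·t_r = 23.3333 × 1.6 = 37.333 m while reacting, then v²/(2a_F) = 544.443 / 6.000 = 90.740 m while braking, for a total of 37.333 + 90.740 = 128.073 m.
Since a_F ≤ a_L and the follower starts braking later, the follower is never slower than the leader, so the closest approach is when both have stopped.
Minimum gap = 128.073 − 59.179 = 68.894 m.

Minimum gap ≈ 69 m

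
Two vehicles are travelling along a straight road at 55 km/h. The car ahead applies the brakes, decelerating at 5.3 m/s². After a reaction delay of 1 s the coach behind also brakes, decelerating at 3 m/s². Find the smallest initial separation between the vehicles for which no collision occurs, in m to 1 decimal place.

Minimum gap ≈ 32.2 m

55 km/h ÷ 3.6 = 15.2778 m/s.
Leader travels v²/(2a_L) = 233.411 / 10.600 = 22.020 m before stopping.
Follower covers v·t_r = 15.2778 × 1 = 15.278 m while reacting, then v²/(2a_F) = 233.411 / 6.000 = 38.902 m while braking, for a total of 15.278 + 38.902 = 54.180 m.
Since a_F ≤ a_L and the follower starts braking later, the follower is never slower than the leader, so the closest approach is when both have stopped.
Minimum gap = 54.180 − 22.020 = 32.160 m.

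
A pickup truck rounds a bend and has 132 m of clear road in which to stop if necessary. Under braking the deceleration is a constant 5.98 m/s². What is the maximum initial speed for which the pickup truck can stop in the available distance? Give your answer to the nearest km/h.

Maximum speed ≈ 143 km/h

v²/(2a) = d ⇒ v = √(2 × 5.980 × 132) = √1578.72 = 39.7331 m/s.
39.7331 m/s × 3.6 = 143.039 km/h.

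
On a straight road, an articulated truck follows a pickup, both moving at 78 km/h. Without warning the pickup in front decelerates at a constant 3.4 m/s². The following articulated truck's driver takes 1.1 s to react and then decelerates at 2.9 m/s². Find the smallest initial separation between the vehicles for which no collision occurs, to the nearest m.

Minimum gap ≈ 36 m

78 km/h ÷ 3.6 = 21.6667 m/s.
Leader travels v²/(2a_L) = 469.446 / 6.800 = 69.036 m before stopping.
Follower covers v·t_r = 21.6667 × 1.1 = 23.833 m while reacting, then v²/(2a_F) = 469.446 / 5.800 = 80.939 m while braking, for a total of 23.833 + 80.939 = 104.772 m.
Since a_F ≤ a_L and the follower starts braking later, the follower is never slower than the leader, so the closest approach is when both have stopped.
Minimum gap = 104.772 − 69.036 = 35.736 m.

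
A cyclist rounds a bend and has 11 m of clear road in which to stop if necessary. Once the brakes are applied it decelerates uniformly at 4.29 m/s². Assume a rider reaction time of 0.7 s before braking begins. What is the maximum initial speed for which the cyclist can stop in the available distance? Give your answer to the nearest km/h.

Maximum speed ≈ 26 km/h

Stopping distance: v·t_r + v²/(2a) = 11 with t_r = 0.7 s and a = 4.290 m/s².
So v² + 6.006 v − 94.38 = 0.
Positive root: v = −a·t_r + √((a·t_r)² + 2a·d) = −3.003 + √(9.018 + 94.38) = 7.1655 m/s.
7.1655 m/s × 3.6 = 25.796 km/h.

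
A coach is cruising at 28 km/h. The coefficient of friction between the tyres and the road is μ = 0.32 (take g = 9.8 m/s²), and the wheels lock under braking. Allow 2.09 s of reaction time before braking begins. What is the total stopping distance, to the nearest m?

28 km/h ÷ 3.6 = 7.7778 m/s.
a = μg = 0.32 × 9.8 = 3.136 m/s².
Reaction distance = v·t_r = 7.7778 × 2.09 = 16.256 m.
Braking distance = v²/(2a) = 7.7778² / (2 × 3.136) = 60.494 / 6.272 = 9.645 m.
Total = 16.256 + 9.645 = 25.901 m.

Total stopping distance ≈ 26 m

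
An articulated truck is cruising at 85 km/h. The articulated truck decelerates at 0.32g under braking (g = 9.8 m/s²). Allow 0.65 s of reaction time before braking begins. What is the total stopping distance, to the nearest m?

Total stopping distance ≈ 104 m

85 km/h ÷ 3.6 = 23.6111 m/s.
a = 0.32 × 9.8 = 3.136 m/s².
Reaction distance = v·t_r = 23.6111 × 0.65 = 15.347 m.
Braking distance = v²/(2a) = 23.6111² / (2 × 3.136) = 557.484 / 6.272 = 88.885 m.
Total = 15.347 + 88.885 = 104.232 m.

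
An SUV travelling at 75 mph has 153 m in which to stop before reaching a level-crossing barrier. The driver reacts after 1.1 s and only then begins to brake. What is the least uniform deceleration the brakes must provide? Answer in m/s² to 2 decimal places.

Required deceleration ≈ 4.84 m/s²

75 mph × 0.44704 = 33.5280 m/s.
Distance covered during reaction = 33.5280 × 1.1 = 36.881 m.
Distance available for braking: 153 − 36.881 = 116.119 m.
v² = 2a·d ⇒ a = v²/(2d) = 33.5280² / (2 × 116.119) = 1124.127 / 232.238 = 4.8404 m/s².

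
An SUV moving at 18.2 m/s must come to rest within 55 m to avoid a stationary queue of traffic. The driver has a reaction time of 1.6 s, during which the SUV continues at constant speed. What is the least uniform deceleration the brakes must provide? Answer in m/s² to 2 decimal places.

Required deceleration ≈ 6.40 m/s²

Distance covered during reaction = 18.2000 × 1.6 = 29.120 m.
Distance available for braking: 55 − 29.120 = 25.880 m.
v² = 2a·d ⇒ a = v²/(2d) = 18.2000² / (2 × 25.880) = 331.240 / 51.760 = 6.3995 m/s².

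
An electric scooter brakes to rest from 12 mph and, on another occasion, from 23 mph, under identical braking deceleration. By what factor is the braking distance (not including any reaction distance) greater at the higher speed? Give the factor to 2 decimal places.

Braking distance d = v²/(2a), so with a fixed, d ∝ v².
Factor = (23/12)² = 1.9167² = 3.6737.

Factor ≈ 3.67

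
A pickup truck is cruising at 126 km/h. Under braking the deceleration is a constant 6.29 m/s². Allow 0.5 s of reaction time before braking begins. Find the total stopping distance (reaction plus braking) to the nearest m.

126 km/h ÷ 3.6 = 35.0000 m/s.
Reaction distance = v·t_r = 35.0000 × 0.5 = 17.500 m.
Braking distance = v²/(2a) = 35.0000² / (2 × 6.290) = 1225.000 / 12.580 = 97.377 m.
Total = 17.500 + 97.377 = 114.877 m.

Total stopping distance ≈ 115 m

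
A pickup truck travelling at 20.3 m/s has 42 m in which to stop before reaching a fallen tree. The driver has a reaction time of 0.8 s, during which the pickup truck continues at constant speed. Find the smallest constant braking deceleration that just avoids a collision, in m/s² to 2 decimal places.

Required deceleration ≈ 8.00 m/s²

Distance covered during reaction = 20.3000 × 0.8 = 16.240 m.
Distance available for braking: 42 − 16.240 = 25.760 m.
v² = 2a·d ⇒ a = v²/(2d) = 20.3000² / (2 × 25.760) = 412.090 / 51.520 = 7.9986 m/s².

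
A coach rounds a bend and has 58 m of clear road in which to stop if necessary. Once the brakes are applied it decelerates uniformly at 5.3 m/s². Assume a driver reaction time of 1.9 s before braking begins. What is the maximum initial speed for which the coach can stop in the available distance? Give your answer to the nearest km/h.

Stopping distance: v·t_r + v²/(2a) = 58 with t_r = 1.9 s and a = 5.300 m/s².
So v² + 20.140 v − 614.80 = 0.
Positive root: v = −a·t_r + √((a·t_r)² + 2a·d) = −10.070 + √(101.405 + 614.80) = 16.6920 m/s.
16.6920 m/s × 3.6 = 60.091 km/h.

Maximum speed ≈ 60 km/h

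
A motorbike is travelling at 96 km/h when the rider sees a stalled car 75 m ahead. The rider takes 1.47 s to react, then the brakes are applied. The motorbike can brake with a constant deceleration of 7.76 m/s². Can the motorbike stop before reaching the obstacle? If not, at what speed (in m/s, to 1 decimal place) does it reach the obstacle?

No — it strikes the obstacle at 12.5 m/s

96 km/h ÷ 3.6 = 26.6667 m/s.
Reaction distance = 26.6667 × 1.47 = 39.200 m.
Braking distance needed to stop: v²/(2a) = 711.113 / 15.520 = 45.819 m, so total needed = 39.200 + 45.819 = 85.019 m > 75 m — it cannot stop.
Distance remaining when braking begins: 75 − 39.200 = 35.800 m.
v² = v₀² − 2a·d = 711.113 − 2 × 7.760 × 35.800 = 155.497 m²/s².
v = √155.497 = 12.470 m/s.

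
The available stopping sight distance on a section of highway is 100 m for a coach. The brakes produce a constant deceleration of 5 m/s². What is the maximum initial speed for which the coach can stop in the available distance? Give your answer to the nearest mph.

v²/(2a) = d ⇒ v = √(2 × 5.000 × 100) = √1000.00 = 31.6228 m/s.
31.6228 m/s ÷ 0.44704 = 70.738 mph.

Maximum speed ≈ 71 mph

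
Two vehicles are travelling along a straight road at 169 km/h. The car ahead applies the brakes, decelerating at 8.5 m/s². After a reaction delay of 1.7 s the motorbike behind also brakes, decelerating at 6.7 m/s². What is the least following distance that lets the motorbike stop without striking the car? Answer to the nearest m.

169 km/h ÷ 3.6 = 46.9444 m/s.
Leader travels v²/(2a_L) = 2203.777 / 17.000 = 129.634 m before stopping.
Follower covers v·t_r = 46.9444 × 1.7 = 79.805 m while reacting, then v²/(2a_F) = 2203.777 / 13.400 = 164.461 m while braking, for a total of 79.805 + 164.461 = 244.266 m.
Since a_F ≤ a_L and the follower starts braking later, the follower is never slower than the leader, so the closest approach is when both have stopped.
Minimum gap = 244.266 − 129.634 = 114.632 m.

Minimum gap ≈ 115 m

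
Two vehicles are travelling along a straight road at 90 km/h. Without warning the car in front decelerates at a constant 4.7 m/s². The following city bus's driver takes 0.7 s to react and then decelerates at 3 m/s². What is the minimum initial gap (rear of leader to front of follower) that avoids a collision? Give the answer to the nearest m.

90 km/h ÷ 3.6 = 25.0000 m/s.
Leader travels v²/(2a_L) = 625.000 / 9.400 = 66.489 m before stopping.
Follower covers v·t_r = 25.0000 × 0.7 = 17.500 m while reacting, then v²/(2a_F) = 625.000 / 6.000 = 104.167 m while braking, for a total of 17.500 + 104.167 = 121.667 m.
Since a_F ≤ a_L and the follower starts braking later, the follower is never slower than the leader, so the closest approach is when both have stopped.
Minimum gap = 121.667 − 66.489 = 55.178 m.

Minimum gap ≈ 55 m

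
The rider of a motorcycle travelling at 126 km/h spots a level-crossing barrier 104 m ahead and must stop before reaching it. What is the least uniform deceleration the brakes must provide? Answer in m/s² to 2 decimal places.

126 km/h ÷ 3.6 = 35.0000 m/s.
v² = 2a·d ⇒ a = v²/(2d) = 35.0000² / (2 × 104.000) = 1225.000 / 208.000 = 5.8894 m/s².

Required deceleration ≈ 5.89 m/s²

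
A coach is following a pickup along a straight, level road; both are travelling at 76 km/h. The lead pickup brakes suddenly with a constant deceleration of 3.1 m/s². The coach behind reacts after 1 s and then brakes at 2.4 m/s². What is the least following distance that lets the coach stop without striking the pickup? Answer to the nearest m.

76 km/h ÷ 3.6 = 21.1111 m/s.
Leader travels v²/(2a_L) = 445.679 / 6.200 = 71.884 m before stopping.
Follower covers v·t_r = 21.1111 × 1 = 21.111 m while reacting, then v²/(2a_F) = 445.679 / 4.800 = 92.850 m while braking, for a total of 21.111 + 92.850 = 113.961 m.
Since a_F ≤ a_L and the follower starts braking later, the follower is never slower than the leader, so the closest approach is when both have stopped.
Minimum gap = 113.961 − 71.884 = 42.077 m.

Minimum gap ≈ 42 m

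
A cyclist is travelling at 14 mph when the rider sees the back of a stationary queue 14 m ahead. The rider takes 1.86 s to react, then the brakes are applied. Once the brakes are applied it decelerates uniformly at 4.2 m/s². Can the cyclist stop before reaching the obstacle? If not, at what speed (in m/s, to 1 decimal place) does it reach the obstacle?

No — it strikes the obstacle at 4.4 m/s

14 mph × 0.44704 = 6.2586 m/s.
Reaction distance = 6.2586 × 1.86 = 11.641 m.
Braking distance needed to stop: v²/(2a) = 39.170 / 8.400 = 4.663 m, so total needed = 11.641 + 4.663 = 16.304 m > 14 m — it cannot stop.
Distance remaining when braking begins: 14 − 11.641 = 2.359 m.
v² = v₀² − 2a·d = 39.170 − 2 × 4.200 × 2.359 = 19.354 m²/s².
v = √19.354 = 4.399 m/s.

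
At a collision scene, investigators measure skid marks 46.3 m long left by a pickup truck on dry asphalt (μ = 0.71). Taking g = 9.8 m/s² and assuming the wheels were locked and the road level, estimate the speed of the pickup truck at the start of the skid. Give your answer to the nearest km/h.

Deceleration a = μg = 0.71 × 9.8 = 6.958 m/s².
v = √(2a·d) = √(2 × 6.958 × 46.3) = √644.311 = 25.3833 m/s.
= 25.3833 × 3.6 = 91.380 km/h.

Initial speed ≈ 91 km/h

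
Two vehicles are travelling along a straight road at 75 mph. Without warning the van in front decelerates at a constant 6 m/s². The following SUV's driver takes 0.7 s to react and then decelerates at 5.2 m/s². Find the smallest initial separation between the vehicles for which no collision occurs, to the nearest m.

Minimum gap ≈ 38 m

75 mph × 0.44704 = 33.5280 m/s.
Leader travels v²/(2a_L) = 1124.127 / 12.000 = 93.677 m before stopping.
Follower covers v·t_r = 33.5280 × 0.7 = 23.470 m while reacting, then v²/(2a_F) = 1124.127 / 10.400 = 108.089 m while braking, for a total of 23.470 + 108.089 = 131.559 m.
Since a_F ≤ a_L and the follower starts braking later, the follower is never slower than the leader, so the closest approach is when both have stopped.
Minimum gap = 131.559 − 93.677 = 37.882 m.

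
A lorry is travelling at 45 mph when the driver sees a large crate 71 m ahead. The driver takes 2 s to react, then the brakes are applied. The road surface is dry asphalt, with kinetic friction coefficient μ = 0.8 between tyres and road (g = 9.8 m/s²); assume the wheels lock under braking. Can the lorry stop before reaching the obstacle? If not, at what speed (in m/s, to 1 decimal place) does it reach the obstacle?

Yes — it stops about 5.0 m short of the obstacle, so it never reaches it

45 mph × 0.44704 = 20.1168 m/s.
a = μg = 0.8 × 9.8 = 7.840 m/s².
Reaction distance = 20.1168 × 2 = 40.234 m.
Braking distance = v²/(2a) = 404.686 / 15.680 = 25.809 m.
Total stopping distance = 40.234 + 25.809 = 66.043 m, vs 71 m available — it stops with 71 − 66.043 = 4.957 m to spare.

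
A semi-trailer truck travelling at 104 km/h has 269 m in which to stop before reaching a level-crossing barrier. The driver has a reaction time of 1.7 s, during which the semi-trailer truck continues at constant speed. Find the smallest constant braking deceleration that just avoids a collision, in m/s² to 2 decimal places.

Required deceleration ≈ 1.90 m/s²

104 km/h ÷ 3.6 = 28.8889 m/s.
Distance covered during reaction = 28.8889 × 1.7 = 49.111 m.
Distance available for braking: 269 − 49.111 = 219.889 m.
v² = 2a·d ⇒ a = v²/(2d) = 28.8889² / (2 × 219.889) = 834.569 / 439.778 = 1.8977 m/s².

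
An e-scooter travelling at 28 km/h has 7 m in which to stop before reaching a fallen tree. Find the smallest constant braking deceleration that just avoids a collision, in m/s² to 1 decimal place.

Required deceleration ≈ 4.3 m/s²

28 km/h ÷ 3.6 = 7.7778 m/s.
v² = 2a·d ⇒ a = v²/(2d) = 7.7778² / (2 × 7.000) = 60.494 / 14.000 = 4.3210 m/s².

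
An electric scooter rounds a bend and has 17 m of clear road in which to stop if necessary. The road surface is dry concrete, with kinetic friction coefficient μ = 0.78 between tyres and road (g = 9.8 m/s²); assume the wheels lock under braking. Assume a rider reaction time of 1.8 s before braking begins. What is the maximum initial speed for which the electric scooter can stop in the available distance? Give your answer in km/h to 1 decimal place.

a = μg = 0.78 × 9.8 = 7.644 m/s².
Stopping distance: v·t_r + v²/(2a) = 17 with t_r = 1.8 s and a = 7.644 m/s².
So v² + 27.518 v − 259.90 = 0.
Positive root: v = −a·t_r + √((a·t_r)² + 2a·d) = −13.759 + √(189.310 + 259.90) = 7.4356 m/s.
7.4356 m/s × 3.6 = 26.768 km/h.

Maximum speed ≈ 26.8 km/h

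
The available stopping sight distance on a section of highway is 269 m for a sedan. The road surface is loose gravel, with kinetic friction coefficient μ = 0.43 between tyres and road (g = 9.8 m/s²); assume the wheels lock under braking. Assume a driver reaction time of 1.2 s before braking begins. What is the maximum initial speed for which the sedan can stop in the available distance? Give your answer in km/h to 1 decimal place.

Maximum speed ≈ 154.2 km/h

a = μg = 0.43 × 9.8 = 4.214 m/s².
Stopping distance: v·t_r + v²/(2a) = 269 with t_r = 1.2 s and a = 4.214 m/s².
So v² + 10.114 v − 2267.13 = 0.
Positive root: v = −a·t_r + √((a·t_r)² + 2a·d) = −5.057 + √(25.573 + 2267.13) = 42.8252 m/s.
42.8252 m/s × 3.6 = 154.171 km/h.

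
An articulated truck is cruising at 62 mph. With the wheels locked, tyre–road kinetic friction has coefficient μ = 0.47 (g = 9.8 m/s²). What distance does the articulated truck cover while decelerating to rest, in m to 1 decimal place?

62 mph × 0.44704 = 27.7165 m/s.
a = μg = 0.47 × 9.8 = 4.606 m/s².
Braking distance = v²/(2a) = 27.7165² / (2 × 4.606) = 768.204 / 9.212 = 83.392 m.

Braking distance ≈ 83.4 m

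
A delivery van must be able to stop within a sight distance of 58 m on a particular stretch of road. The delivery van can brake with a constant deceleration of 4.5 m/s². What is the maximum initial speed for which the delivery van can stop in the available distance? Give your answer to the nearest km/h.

Maximum speed ≈ 82 km/h

v²/(2a) = d ⇒ v = √(2 × 4.500 × 58) = √522.00 = 22.8473 m/s.
22.8473 m/s × 3.6 = 82.250 km/h.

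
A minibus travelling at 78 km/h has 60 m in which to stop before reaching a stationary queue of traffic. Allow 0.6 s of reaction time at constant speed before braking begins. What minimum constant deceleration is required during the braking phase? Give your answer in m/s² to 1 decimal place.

78 km/h ÷ 3.6 = 21.6667 m/s.
Distance covered during reaction = 21.6667 × 0.6 = 13.000 m.
Distance available for braking: 60 − 13.000 = 47.000 m.
v² = 2a·d ⇒ a = v²/(2d) = 21.6667² / (2 × 47.000) = 469.446 / 94.000 = 4.9941 m/s².

Required deceleration ≈ 5.0 m/s²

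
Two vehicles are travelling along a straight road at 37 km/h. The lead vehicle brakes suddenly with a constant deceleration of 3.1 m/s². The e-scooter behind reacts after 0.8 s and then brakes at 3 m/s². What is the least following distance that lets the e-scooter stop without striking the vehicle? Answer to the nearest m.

37 km/h ÷ 3.6 = 10.2778 m/s.
Leader travels v²/(2a_L) = 105.633 / 6.200 = 17.038 m before stopping.
Follower covers v·t_r = 10.2778 × 0.8 = 8.222 m while reacting, then v²/(2a_F) = 105.633 / 6.000 = 17.605 m while braking, for a total of 8.222 + 17.605 = 25.827 m.
Since a_F ≤ a_L and the follower starts braking later, the follower is never slower than the leader, so the closest approach is when both have stopped.
Minimum gap = 25.827 − 17.038 = 8.789 m.

Minimum gap ≈ 9 m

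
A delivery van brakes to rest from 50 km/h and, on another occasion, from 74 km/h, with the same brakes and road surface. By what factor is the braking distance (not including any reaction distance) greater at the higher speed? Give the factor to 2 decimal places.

Factor ≈ 2.19

Braking distance d = v²/(2a), so with a fixed, d ∝ v².
Factor = (74/50)² = 1.4800² = 2.1904.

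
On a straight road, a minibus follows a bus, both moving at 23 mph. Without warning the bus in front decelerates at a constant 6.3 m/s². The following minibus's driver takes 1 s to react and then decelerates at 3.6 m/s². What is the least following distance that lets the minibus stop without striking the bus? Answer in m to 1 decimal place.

Minimum gap ≈ 16.6 m

23 mph × 0.44704 = 10.2819 m/s.
Leader travels v²/(2a_L) = 105.717 / 12.600 = 8.390 m before stopping.
Follower covers v·t_r = 10.2819 × 1 = 10.282 m while reacting, then v²/(2a_F) = 105.717 / 7.200 = 14.683 m while braking, for a total of 10.282 + 14.683 = 24.965 m.
Since a_F ≤ a_L and the follower starts braking later, the follower is never slower than the leader, so the closest approach is when both have stopped.
Minimum gap = 24.965 − 8.390 = 16.575 m.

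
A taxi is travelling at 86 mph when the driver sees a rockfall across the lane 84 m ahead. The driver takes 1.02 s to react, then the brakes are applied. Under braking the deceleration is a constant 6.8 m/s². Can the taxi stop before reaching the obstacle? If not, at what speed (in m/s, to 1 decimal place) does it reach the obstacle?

No — it strikes the obstacle at 29.5 m/s

86 mph × 0.44704 = 38.4454 m/s.
Reaction distance = 38.4454 × 1.02 = 39.214 m.
Braking distance needed to stop: v²/(2a) = 1478.049 / 13.600 = 108.680 m, so total needed = 39.214 + 108.680 = 147.894 m > 84 m — it cannot stop.
Distance remaining when braking begins: 84 − 39.214 = 44.786 m.
v² = v₀² − 2a·d = 1478.049 − 2 × 6.800 × 44.786 = 868.959 m²/s².
v = √868.959 = 29.478 m/s.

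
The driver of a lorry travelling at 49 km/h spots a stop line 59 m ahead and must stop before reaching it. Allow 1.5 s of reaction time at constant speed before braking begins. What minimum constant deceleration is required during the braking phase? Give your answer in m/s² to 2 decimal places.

Required deceleration ≈ 2.40 m/s²

49 km/h ÷ 3.6 = 13.6111 m/s.
Distance covered during reaction = 13.6111 × 1.5 = 20.417 m.
Distance available for braking: 59 − 20.417 = 38.583 m.
v² = 2a·d ⇒ a = v²/(2d) = 13.6111² / (2 × 38.583) = 185.262 / 77.166 = 2.4008 m/s².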